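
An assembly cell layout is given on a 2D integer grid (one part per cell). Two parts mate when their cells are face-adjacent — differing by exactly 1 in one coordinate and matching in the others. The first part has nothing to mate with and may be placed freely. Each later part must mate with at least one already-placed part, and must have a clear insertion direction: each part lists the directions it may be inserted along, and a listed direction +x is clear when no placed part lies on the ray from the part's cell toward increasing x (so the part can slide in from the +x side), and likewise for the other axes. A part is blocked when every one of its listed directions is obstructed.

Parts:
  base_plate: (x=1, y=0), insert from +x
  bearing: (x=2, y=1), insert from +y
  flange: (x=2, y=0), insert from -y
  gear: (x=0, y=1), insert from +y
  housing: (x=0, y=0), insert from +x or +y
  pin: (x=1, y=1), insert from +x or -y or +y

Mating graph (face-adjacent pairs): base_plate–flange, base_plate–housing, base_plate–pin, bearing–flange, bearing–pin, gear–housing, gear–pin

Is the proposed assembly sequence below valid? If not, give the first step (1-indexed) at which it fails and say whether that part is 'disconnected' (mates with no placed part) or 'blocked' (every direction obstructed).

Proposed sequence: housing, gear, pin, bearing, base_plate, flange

Valid

1. housing@(0, 0) [+x clear] — {housing}
2. gear@(0, 1) [+y clear] — {gear, housing}
3. pin@(1, 1) [+x clear] — {gear, housing, pin}
4. bearing@(2, 1) [+y clear] — {bearing, gear, housing, pin}
5. base_plate@(1, 0) [+x clear] — {base_plate, bearing, gear, housing, pin}
6. flange@(2, 0) [-y clear] — {base_plate, bearing, flange, gear, housing, pin}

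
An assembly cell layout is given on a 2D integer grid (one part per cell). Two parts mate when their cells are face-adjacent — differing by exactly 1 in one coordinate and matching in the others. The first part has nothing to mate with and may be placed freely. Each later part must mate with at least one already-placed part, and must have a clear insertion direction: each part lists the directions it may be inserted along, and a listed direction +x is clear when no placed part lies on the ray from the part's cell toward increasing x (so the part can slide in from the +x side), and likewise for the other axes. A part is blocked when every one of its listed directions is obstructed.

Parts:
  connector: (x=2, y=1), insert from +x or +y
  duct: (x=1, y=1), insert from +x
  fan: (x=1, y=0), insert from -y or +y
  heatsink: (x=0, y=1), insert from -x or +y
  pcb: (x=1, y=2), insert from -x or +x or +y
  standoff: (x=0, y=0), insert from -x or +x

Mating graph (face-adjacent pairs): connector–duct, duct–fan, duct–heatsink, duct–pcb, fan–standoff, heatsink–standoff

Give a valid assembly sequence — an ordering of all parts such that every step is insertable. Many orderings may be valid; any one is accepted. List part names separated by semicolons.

1. fan@(1, 0) [-y clear] — {fan}
2. duct@(1, 1) [+x clear] — {duct, fan}
3. pcb@(1, 2) [-x clear] — {duct, fan, pcb}
4. heatsink@(0, 1) [-x clear] — {duct, fan, heatsink, pcb}
5. connector@(2, 1) [+x clear] — {connector, duct, fan, heatsink, pcb}
6. standoff@(0, 0) [-x clear] — {connector, duct, fan, heatsink, pcb, standoff}

fan; duct; pcb; heatsink; connector; standoff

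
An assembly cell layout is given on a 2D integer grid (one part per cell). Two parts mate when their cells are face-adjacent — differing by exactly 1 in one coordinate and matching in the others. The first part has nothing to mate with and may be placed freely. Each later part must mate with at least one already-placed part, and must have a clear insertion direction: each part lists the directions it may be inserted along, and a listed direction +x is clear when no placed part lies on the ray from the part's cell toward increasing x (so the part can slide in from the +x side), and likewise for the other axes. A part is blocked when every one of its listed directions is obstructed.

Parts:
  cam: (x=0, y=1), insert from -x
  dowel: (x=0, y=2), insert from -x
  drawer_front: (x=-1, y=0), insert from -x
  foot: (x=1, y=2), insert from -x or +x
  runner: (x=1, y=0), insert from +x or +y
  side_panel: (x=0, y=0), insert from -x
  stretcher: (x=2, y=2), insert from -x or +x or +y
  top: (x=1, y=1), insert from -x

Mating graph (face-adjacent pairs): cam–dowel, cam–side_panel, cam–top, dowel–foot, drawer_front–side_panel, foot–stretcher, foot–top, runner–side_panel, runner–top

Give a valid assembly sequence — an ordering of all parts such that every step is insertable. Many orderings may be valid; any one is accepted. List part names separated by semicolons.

foot; dowel; top; runner; side_panel; drawer_front; cam; stretcher

1. foot@(1, 2) [-x clear] — {foot}
2. dowel@(0, 2) [-x clear] — {dowel, foot}
3. top@(1, 1) [-x clear] — {dowel, foot, top}
4. runner@(1, 0) [+x clear] — {dowel, foot, runner, top}
5. side_panel@(0, 0) [-x clear] — {dowel, foot, runner, side_panel, top}
6. drawer_front@(-1, 0) [-x clear] — {dowel, drawer_front, foot, runner, side_panel, top}
7. cam@(0, 1) [-x clear] — {cam, dowel, drawer_front, foot, runner, side_panel, top}
8. stretcher@(2, 2) [+x clear] — {cam, dowel, drawer_front, foot, runner, side_panel, stretcher, top}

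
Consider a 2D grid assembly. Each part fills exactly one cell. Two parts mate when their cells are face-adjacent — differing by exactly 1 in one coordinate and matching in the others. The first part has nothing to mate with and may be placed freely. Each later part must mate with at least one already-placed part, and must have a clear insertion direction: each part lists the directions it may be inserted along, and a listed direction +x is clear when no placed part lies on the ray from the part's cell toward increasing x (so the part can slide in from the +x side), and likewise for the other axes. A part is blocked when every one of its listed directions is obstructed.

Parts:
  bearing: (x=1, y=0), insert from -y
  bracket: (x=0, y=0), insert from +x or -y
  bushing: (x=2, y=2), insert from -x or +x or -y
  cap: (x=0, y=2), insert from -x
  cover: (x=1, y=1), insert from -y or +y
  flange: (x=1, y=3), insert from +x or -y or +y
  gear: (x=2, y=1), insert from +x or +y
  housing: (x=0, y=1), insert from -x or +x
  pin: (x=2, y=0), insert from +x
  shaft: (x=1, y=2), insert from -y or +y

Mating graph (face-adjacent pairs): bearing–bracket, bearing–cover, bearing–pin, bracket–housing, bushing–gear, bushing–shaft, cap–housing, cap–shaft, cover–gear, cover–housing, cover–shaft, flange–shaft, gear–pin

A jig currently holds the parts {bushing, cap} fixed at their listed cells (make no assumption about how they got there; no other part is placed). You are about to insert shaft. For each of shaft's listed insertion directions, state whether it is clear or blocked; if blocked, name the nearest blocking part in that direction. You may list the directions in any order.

-y: ray from shaft(1, 2) has no placed part ⇒ clear
+y: ray from shaft(1, 2) has no placed part ⇒ clear

+y: clear; -y: clear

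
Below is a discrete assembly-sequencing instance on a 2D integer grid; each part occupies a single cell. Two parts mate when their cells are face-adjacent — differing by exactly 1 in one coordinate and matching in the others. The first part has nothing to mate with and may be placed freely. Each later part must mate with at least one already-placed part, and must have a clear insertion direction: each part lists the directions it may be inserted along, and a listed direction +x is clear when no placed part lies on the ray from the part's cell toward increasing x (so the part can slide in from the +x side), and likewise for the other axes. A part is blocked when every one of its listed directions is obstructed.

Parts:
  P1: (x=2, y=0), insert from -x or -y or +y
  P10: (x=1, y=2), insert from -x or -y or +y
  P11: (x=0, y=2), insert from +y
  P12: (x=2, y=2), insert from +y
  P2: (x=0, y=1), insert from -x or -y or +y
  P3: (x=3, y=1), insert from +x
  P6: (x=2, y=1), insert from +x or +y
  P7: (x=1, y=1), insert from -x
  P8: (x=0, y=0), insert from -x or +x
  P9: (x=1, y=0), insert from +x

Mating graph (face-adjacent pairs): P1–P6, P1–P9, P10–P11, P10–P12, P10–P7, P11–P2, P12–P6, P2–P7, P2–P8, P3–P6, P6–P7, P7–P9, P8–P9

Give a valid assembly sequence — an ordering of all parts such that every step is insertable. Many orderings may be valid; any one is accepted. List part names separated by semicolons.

1. P12@(2, 2) [+y clear] — {P12}
2. P10@(1, 2) [-x clear] — {P10, P12}
3. P11@(0, 2) [+y clear] — {P10, P11, P12}
4. P6@(2, 1) [+x clear] — {P10, P11, P12, P6}
5. P3@(3, 1) [+x clear] — {P10, P11, P12, P3, P6}
6. P7@(1, 1) [-x clear] — {P10, P11, P12, P3, P6, P7}
7. P2@(0, 1) [-x clear] — {P10, P11, P12, P2, P3, P6, P7}
8. P8@(0, 0) [-x clear] — {P10, P11, P12, P2, P3, P6, P7, P8}
9. P9@(1, 0) [+x clear] — {P10, P11, P12, P2, P3, P6, P7, P8, P9}
10. P1@(2, 0) [-y clear] — {P1, P10, P11, P12, P2, P3, P6, P7, P8, P9}

P12; P10; P11; P6; P3; P7; P2; P8; P9; P1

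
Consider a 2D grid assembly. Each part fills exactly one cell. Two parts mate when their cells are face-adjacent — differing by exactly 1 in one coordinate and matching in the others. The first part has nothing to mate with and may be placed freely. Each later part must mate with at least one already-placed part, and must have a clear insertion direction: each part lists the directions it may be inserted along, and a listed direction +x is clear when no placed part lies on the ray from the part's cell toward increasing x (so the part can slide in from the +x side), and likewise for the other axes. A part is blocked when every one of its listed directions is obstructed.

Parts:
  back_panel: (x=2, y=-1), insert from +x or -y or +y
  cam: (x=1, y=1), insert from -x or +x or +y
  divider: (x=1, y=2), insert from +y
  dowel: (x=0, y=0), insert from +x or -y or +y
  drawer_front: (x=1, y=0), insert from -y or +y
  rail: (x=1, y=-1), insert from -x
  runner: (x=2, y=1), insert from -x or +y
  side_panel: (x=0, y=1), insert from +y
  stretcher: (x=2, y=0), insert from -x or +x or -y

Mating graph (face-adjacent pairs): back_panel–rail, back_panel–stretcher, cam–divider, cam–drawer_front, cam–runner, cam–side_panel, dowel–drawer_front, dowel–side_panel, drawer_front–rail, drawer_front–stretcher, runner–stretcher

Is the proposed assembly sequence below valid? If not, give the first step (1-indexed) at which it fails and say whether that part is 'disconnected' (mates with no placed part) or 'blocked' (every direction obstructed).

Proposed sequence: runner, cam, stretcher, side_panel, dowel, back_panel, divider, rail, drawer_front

Invalid at step 9 (blocked)

1. runner@(2, 1) [-x clear] — {runner}
2. cam@(1, 1) [-x clear] — {cam, runner}
3. stretcher@(2, 0) [-x clear] — {cam, runner, stretcher}
4. side_panel@(0, 1) [+y clear] — {cam, runner, side_panel, stretcher}
5. dowel@(0, 0) [-y clear] — {cam, dowel, runner, side_panel, stretcher}
6. back_panel@(2, -1) [+x clear] — {back_panel, cam, dowel, runner, side_panel, stretcher}
7. divider@(1, 2) [+y clear] — {back_panel, cam, divider, dowel, runner, side_panel, stretcher}
8. rail@(1, -1) [-x clear] — {back_panel, cam, divider, dowel, rail, runner, side_panel, stretcher}
9. drawer_front@(1, 0) — -y/+y all obstructed ⇒ blocked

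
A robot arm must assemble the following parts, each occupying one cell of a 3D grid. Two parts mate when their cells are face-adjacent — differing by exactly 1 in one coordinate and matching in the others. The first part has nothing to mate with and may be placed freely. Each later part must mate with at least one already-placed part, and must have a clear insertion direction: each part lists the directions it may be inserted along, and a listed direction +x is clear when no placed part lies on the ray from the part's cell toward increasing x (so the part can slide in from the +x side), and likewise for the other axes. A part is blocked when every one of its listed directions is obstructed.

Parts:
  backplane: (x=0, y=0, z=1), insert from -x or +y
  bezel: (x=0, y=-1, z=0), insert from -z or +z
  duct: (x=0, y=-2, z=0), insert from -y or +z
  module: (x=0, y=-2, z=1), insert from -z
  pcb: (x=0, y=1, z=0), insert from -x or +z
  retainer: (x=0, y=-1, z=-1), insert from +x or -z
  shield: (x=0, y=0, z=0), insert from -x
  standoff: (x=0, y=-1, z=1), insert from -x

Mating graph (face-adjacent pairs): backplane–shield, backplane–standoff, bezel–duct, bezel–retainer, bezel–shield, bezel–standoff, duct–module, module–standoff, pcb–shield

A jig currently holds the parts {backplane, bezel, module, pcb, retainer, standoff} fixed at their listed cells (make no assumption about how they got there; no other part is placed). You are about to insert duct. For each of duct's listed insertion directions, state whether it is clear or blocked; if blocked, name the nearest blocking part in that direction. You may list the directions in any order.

+z: blocked by module; -y: clear

-y: ray from duct(0, -2, 0) has no placed part ⇒ clear
+z: nearest on ray is module@(0, -2, 1) ⇒ blocked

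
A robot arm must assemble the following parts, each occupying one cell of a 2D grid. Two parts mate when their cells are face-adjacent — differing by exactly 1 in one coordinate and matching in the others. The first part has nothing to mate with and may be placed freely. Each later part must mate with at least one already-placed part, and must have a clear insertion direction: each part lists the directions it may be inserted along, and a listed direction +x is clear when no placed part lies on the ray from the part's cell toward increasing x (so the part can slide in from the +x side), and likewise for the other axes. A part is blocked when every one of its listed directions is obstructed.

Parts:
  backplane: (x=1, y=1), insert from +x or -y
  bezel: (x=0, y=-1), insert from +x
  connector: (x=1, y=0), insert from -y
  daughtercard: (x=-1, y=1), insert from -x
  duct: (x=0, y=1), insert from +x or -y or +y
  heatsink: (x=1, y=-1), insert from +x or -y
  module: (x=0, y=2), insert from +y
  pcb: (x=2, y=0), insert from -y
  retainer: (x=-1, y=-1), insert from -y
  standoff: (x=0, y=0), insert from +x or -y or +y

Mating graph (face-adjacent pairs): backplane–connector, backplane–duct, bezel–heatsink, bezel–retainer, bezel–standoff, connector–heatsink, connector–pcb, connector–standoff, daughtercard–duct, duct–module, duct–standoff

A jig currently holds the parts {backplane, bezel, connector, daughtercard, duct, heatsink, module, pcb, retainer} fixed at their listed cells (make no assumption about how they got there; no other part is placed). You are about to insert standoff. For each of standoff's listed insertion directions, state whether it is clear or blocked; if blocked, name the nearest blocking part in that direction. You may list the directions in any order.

+x: nearest on ray is connector@(1, 0) ⇒ blocked
-y: nearest on ray is bezel@(0, -1) ⇒ blocked
+y: nearest on ray is duct@(0, 1) ⇒ blocked

+x: blocked by connector; +y: blocked by duct; -y: blocked by bezel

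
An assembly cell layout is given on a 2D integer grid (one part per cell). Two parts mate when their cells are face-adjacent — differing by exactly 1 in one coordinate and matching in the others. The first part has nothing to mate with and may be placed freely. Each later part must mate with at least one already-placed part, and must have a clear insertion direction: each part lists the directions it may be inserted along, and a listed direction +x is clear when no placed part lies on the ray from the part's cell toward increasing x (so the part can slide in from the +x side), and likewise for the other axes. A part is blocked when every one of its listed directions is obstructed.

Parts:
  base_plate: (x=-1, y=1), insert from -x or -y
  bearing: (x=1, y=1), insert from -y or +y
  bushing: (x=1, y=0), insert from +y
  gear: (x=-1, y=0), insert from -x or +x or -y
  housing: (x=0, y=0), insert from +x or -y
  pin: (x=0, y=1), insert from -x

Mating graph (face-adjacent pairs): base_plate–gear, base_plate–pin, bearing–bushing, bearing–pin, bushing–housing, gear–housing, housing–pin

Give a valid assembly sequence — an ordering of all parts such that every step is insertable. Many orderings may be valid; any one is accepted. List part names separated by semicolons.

pin; housing; base_plate; gear; bushing; bearing

1. pin@(0, 1) [-x clear] — {pin}
2. housing@(0, 0) [+x clear] — {housing, pin}
3. base_plate@(-1, 1) [-x clear] — {base_plate, housing, pin}
4. gear@(-1, 0) [-x clear] — {base_plate, gear, housing, pin}
5. bushing@(1, 0) [+y clear] — {base_plate, bushing, gear, housing, pin}
6. bearing@(1, 1) [+y clear] — {base_plate, bearing, bushing, gear, housing, pin}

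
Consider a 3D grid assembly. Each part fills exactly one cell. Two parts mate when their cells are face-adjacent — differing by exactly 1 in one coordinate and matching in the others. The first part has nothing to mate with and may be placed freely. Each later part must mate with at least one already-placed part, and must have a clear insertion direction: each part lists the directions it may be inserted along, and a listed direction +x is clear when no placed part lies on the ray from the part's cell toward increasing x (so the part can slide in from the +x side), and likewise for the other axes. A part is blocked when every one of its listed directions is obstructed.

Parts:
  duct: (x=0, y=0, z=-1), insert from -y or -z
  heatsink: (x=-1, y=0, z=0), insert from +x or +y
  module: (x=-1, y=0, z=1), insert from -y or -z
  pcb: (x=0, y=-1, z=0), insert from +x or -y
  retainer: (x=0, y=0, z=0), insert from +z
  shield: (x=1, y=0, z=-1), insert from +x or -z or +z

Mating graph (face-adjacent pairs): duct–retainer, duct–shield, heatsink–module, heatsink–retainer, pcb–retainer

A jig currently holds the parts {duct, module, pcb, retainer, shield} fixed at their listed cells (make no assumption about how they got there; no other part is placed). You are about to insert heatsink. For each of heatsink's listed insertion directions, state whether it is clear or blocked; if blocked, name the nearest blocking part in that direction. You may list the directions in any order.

+x: nearest on ray is retainer@(0, 0, 0) ⇒ blocked
+y: ray from heatsink(-1, 0, 0) has no placed part ⇒ clear

+x: blocked by retainer; +y: clear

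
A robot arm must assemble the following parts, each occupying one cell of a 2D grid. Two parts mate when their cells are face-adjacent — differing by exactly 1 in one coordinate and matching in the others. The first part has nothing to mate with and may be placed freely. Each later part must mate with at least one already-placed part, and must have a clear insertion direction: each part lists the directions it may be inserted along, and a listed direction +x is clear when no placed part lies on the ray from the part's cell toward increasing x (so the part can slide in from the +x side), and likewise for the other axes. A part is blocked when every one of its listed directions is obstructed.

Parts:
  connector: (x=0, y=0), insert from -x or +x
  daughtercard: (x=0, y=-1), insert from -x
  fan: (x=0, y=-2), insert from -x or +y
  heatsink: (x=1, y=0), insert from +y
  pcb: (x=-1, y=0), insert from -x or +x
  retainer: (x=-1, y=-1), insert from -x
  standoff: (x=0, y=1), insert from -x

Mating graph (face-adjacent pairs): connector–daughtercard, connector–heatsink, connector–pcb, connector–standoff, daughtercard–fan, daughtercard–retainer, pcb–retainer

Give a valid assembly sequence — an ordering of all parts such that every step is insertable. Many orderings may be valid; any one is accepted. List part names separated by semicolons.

heatsink; connector; pcb; daughtercard; retainer; fan; standoff

1. heatsink@(1, 0) [+y clear] — {heatsink}
2. connector@(0, 0) [-x clear] — {connector, heatsink}
3. pcb@(-1, 0) [-x clear] — {connector, heatsink, pcb}
4. daughtercard@(0, -1) [-x clear] — {connector, daughtercard, heatsink, pcb}
5. retainer@(-1, -1) [-x clear] — {connector, daughtercard, heatsink, pcb, retainer}
6. fan@(0, -2) [-x clear] — {connector, daughtercard, fan, heatsink, pcb, retainer}
7. standoff@(0, 1) [-x clear] — {connector, daughtercard, fan, heatsink, pcb, retainer, standoff}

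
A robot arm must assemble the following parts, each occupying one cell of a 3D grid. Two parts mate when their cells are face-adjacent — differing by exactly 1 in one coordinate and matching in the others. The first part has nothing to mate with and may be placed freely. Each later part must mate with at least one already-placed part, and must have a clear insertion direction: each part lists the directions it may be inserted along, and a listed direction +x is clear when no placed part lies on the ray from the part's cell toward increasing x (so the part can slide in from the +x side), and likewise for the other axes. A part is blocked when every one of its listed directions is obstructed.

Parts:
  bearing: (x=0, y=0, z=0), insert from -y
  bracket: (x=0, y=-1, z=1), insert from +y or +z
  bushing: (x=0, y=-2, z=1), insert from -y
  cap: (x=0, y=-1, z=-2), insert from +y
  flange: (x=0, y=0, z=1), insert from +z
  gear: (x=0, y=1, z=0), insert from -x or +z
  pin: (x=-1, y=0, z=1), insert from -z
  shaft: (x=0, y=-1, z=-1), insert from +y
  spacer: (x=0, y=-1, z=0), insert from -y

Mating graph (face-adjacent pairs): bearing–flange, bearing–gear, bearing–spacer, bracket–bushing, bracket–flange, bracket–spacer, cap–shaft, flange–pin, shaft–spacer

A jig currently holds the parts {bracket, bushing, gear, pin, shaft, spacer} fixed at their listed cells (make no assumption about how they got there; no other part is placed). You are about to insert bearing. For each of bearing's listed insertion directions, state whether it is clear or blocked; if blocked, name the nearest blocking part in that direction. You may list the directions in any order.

-y: blocked by spacer

-y: nearest on ray is spacer@(0, -1, 0) ⇒ blocked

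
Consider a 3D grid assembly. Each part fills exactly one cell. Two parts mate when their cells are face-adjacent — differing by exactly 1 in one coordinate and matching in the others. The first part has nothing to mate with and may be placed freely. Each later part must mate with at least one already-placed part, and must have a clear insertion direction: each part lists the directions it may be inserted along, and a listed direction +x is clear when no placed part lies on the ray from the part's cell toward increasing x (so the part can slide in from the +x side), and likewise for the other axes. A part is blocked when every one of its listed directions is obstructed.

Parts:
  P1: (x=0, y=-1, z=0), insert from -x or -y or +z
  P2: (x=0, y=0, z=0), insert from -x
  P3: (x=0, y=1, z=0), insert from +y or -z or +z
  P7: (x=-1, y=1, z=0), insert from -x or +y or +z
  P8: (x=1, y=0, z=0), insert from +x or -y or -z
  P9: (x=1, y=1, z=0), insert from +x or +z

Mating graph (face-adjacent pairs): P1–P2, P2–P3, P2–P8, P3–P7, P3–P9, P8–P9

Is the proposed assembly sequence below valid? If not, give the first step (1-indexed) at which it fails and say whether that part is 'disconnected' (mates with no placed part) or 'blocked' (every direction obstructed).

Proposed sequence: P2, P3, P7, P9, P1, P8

1. P2@(0, 0, 0) [-x clear] — {P2}
2. P3@(0, 1, 0) [+y clear] — {P2, P3}
3. P7@(-1, 1, 0) [-x clear] — {P2, P3, P7}
4. P9@(1, 1, 0) [+x clear] — {P2, P3, P7, P9}
5. P1@(0, -1, 0) [-x clear] — {P1, P2, P3, P7, P9}
6. P8@(1, 0, 0) [+x clear] — {P1, P2, P3, P7, P8, P9}

Valid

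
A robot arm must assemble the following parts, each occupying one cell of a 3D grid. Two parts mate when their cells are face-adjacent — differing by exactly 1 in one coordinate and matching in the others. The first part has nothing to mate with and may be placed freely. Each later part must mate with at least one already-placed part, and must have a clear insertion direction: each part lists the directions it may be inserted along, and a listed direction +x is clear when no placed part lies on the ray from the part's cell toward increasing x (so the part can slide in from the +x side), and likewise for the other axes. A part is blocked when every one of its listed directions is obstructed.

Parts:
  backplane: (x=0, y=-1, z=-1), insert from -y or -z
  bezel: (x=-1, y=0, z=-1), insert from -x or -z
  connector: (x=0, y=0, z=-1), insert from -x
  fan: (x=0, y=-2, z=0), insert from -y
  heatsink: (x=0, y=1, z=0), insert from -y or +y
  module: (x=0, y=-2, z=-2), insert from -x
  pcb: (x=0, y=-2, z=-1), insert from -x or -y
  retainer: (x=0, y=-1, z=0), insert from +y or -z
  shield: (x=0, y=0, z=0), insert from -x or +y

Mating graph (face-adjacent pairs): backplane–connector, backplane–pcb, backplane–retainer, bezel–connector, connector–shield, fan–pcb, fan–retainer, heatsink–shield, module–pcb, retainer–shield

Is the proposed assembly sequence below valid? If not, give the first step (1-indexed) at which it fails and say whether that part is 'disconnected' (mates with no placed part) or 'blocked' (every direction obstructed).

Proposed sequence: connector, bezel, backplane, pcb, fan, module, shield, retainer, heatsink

1. connector@(0, 0, -1) [-x clear] — {connector}
2. bezel@(-1, 0, -1) [-x clear] — {bezel, connector}
3. backplane@(0, -1, -1) [-y clear] — {backplane, bezel, connector}
4. pcb@(0, -2, -1) [-x clear] — {backplane, bezel, connector, pcb}
5. fan@(0, -2, 0) [-y clear] — {backplane, bezel, connector, fan, pcb}
6. module@(0, -2, -2) [-x clear] — {backplane, bezel, connector, fan, module, pcb}
7. shield@(0, 0, 0) [-x clear] — {backplane, bezel, connector, fan, module, pcb, shield}
8. retainer@(0, -1, 0) — +y/-z all obstructed ⇒ blocked

Invalid at step 8 (blocked)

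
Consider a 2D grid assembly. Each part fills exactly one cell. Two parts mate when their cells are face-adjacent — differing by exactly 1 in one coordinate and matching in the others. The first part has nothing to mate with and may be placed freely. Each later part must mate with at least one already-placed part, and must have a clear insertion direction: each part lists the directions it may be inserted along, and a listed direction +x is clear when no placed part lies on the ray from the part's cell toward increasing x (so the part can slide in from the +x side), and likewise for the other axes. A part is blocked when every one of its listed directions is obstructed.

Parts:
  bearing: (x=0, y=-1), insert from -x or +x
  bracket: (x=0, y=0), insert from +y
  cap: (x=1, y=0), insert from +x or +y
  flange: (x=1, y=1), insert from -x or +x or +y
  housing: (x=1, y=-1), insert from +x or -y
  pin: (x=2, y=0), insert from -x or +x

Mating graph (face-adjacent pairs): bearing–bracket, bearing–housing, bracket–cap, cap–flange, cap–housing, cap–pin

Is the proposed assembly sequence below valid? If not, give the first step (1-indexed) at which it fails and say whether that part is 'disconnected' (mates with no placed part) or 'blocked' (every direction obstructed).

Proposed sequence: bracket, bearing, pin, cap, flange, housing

1. bracket@(0, 0) [+y clear] — {bracket}
2. bearing@(0, -1) [-x clear] — {bearing, bracket}
3. pin@(2, 0) — no placed neighbour ⇒ disconnected

Invalid at step 3 (disconnected)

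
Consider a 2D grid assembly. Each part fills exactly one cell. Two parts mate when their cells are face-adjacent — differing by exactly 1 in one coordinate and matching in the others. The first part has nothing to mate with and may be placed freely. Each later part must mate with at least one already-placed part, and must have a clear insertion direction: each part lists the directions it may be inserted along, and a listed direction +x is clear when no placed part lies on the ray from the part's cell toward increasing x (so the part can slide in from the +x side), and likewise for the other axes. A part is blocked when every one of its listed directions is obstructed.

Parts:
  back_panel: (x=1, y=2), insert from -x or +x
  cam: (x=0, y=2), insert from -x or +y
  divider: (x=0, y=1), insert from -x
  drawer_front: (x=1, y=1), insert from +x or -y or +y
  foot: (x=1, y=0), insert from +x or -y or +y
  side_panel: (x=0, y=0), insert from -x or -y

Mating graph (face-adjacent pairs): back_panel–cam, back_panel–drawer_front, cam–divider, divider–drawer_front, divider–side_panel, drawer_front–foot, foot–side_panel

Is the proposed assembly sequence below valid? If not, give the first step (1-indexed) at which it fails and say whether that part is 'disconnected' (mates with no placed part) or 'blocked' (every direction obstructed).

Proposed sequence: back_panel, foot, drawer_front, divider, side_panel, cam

1. back_panel@(1, 2) [-x clear] — {back_panel}
2. foot@(1, 0) — no placed neighbour ⇒ disconnected

Invalid at step 2 (disconnected)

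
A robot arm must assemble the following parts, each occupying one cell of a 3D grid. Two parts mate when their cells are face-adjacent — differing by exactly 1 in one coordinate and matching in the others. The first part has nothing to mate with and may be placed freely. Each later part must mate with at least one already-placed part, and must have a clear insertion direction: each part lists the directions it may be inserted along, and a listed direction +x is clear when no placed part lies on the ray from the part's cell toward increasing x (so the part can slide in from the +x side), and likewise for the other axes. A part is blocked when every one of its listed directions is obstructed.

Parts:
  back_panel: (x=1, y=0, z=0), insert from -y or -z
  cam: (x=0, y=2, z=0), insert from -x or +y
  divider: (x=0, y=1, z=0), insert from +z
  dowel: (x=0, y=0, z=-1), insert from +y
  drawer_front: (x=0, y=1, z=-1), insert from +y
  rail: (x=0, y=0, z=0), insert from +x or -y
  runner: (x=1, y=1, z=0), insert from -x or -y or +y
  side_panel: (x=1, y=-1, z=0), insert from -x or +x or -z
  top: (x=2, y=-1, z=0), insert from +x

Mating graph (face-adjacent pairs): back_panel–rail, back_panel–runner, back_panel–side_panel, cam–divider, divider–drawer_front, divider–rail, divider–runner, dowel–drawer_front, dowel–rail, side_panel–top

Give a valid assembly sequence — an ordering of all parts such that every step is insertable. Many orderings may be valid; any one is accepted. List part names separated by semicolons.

cam; divider; runner; rail; back_panel; side_panel; top; dowel; drawer_front

1. cam@(0, 2, 0) [-x clear] — {cam}
2. divider@(0, 1, 0) [+z clear] — {cam, divider}
3. runner@(1, 1, 0) [-y clear] — {cam, divider, runner}
4. rail@(0, 0, 0) [+x clear] — {cam, divider, rail, runner}
5. back_panel@(1, 0, 0) [-y clear] — {back_panel, cam, divider, rail, runner}
6. side_panel@(1, -1, 0) [-x clear] — {back_panel, cam, divider, rail, runner, side_panel}
7. top@(2, -1, 0) [+x clear] — {back_panel, cam, divider, rail, runner, side_panel, top}
8. dowel@(0, 0, -1) [+y clear] — {back_panel, cam, divider, dowel, rail, runner, side_panel, top}
9. drawer_front@(0, 1, -1) [+y clear] — {back_panel, cam, divider, dowel, drawer_front, rail, runner, side_panel, top}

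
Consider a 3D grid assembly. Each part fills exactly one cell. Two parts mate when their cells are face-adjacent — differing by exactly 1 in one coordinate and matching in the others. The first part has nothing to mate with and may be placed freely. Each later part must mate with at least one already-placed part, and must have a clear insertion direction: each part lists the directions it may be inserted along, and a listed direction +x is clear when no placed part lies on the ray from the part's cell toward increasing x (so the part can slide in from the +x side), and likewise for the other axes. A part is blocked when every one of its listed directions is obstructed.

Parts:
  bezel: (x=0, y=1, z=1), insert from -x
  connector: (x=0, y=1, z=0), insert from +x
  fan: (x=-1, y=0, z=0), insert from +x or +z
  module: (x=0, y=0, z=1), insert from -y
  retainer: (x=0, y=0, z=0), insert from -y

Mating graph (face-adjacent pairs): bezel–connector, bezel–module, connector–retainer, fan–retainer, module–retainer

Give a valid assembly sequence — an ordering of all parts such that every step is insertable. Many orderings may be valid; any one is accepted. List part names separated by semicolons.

1. retainer@(0, 0, 0) [-y clear] — {retainer}
2. module@(0, 0, 1) [-y clear] — {module, retainer}
3. bezel@(0, 1, 1) [-x clear] — {bezel, module, retainer}
4. fan@(-1, 0, 0) [+z clear] — {bezel, fan, module, retainer}
5. connector@(0, 1, 0) [+x clear] — {bezel, connector, fan, module, retainer}

retainer; module; bezel; fan; connector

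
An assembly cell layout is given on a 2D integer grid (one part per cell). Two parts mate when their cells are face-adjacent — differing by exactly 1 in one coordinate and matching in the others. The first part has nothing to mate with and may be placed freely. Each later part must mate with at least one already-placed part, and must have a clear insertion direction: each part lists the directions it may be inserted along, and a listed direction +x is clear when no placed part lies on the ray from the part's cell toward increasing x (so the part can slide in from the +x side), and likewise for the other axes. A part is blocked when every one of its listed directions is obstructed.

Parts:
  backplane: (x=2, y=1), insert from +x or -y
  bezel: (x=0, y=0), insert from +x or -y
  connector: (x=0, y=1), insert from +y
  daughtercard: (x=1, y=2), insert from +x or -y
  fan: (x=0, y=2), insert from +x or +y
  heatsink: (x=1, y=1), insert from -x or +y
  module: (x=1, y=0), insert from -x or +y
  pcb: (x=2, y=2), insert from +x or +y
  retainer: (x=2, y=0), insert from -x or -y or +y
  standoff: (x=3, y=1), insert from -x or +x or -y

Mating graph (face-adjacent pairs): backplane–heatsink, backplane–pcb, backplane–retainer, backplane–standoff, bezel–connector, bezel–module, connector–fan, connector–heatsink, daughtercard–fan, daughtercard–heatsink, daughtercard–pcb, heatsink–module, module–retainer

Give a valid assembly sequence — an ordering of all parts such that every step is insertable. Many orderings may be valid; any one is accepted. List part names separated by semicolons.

1. backplane@(2, 1) [+x clear] — {backplane}
2. heatsink@(1, 1) [-x clear] — {backplane, heatsink}
3. module@(1, 0) [-x clear] — {backplane, heatsink, module}
4. retainer@(2, 0) [-y clear] — {backplane, heatsink, module, retainer}
5. connector@(0, 1) [+y clear] — {backplane, connector, heatsink, module, retainer}
6. standoff@(3, 1) [+x clear] — {backplane, connector, heatsink, module, retainer, standoff}
7. bezel@(0, 0) [-y clear] — {backplane, bezel, connector, heatsink, module, retainer, standoff}
8. daughtercard@(1, 2) [+x clear] — {backplane, bezel, connector, daughtercard, heatsink, module, retainer, standoff}
9. pcb@(2, 2) [+x clear] — {backplane, bezel, connector, daughtercard, heatsink, module, pcb, retainer, standoff}
10. fan@(0, 2) [+y clear] — {backplane, bezel, connector, daughtercard, fan, heatsink, module, pcb, retainer, standoff}

backplane; heatsink; module; retainer; connector; standoff; bezel; daughtercard; pcb; fan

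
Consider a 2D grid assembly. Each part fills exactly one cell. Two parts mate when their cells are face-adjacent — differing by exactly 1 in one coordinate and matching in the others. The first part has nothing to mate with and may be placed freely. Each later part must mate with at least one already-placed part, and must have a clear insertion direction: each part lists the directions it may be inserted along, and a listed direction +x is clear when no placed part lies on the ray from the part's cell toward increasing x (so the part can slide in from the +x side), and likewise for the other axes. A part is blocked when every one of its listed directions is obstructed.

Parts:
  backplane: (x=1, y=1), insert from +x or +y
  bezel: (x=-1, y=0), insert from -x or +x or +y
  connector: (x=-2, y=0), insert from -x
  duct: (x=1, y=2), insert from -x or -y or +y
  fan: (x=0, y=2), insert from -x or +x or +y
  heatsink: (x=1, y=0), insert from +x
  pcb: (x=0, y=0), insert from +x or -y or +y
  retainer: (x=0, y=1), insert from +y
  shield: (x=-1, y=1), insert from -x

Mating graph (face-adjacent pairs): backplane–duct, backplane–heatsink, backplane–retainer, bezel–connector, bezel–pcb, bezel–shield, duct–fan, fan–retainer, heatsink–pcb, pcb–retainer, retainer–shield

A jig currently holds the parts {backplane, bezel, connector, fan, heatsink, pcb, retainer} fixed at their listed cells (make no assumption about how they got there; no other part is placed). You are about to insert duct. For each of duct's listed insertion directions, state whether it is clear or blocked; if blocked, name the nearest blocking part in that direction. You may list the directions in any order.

+y: clear; -x: blocked by fan; -y: blocked by backplane

-x: nearest on ray is fan@(0, 2) ⇒ blocked
-y: nearest on ray is backplane@(1, 1) ⇒ blocked
+y: ray from duct(1, 2) has no placed part ⇒ clear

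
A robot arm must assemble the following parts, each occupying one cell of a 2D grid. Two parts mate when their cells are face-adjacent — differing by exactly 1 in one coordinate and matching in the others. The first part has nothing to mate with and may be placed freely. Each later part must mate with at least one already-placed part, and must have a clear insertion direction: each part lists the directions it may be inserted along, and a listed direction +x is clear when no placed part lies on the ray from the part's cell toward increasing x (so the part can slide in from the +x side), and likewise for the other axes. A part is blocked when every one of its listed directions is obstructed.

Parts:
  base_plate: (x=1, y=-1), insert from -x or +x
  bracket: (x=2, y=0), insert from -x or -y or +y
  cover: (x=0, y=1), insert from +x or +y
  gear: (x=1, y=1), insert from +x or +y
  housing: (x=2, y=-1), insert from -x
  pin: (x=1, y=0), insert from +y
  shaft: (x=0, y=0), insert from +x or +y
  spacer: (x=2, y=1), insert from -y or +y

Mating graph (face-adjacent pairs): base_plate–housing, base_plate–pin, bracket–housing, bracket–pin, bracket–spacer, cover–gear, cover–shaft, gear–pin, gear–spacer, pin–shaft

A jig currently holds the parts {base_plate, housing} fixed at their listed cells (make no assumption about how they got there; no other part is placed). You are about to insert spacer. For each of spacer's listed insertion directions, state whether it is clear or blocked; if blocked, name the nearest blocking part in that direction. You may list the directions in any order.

+y: clear; -y: blocked by housing

-y: nearest on ray is housing@(2, -1) ⇒ blocked
+y: ray from spacer(2, 1) has no placed part ⇒ clear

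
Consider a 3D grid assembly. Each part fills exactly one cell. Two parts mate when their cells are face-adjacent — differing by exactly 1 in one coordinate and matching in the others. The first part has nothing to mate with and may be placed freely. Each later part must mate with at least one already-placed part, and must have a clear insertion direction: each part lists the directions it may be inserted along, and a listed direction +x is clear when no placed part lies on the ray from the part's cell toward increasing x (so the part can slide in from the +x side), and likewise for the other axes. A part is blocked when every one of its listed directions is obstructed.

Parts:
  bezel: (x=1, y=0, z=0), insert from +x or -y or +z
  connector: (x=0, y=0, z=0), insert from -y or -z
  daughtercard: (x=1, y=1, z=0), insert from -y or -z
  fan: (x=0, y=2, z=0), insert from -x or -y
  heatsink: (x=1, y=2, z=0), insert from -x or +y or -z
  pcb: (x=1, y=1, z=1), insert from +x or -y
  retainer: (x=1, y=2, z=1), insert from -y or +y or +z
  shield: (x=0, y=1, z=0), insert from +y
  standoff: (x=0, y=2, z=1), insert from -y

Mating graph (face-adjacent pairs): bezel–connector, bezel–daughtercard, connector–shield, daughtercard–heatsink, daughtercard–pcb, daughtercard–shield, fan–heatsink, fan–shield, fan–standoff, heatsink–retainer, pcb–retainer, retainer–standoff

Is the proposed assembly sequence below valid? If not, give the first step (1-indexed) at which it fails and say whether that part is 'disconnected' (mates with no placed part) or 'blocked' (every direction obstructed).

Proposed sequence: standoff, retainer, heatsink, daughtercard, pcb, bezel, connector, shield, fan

Valid

1. standoff@(0, 2, 1) [-y clear] — {standoff}
2. retainer@(1, 2, 1) [-y clear] — {retainer, standoff}
3. heatsink@(1, 2, 0) [-x clear] — {heatsink, retainer, standoff}
4. daughtercard@(1, 1, 0) [-y clear] — {daughtercard, heatsink, retainer, standoff}
5. pcb@(1, 1, 1) [+x clear] — {daughtercard, heatsink, pcb, retainer, standoff}
6. bezel@(1, 0, 0) [+x clear] — {bezel, daughtercard, heatsink, pcb, retainer, standoff}
7. connector@(0, 0, 0) [-y clear] — {bezel, connector, daughtercard, heatsink, pcb, retainer, standoff}
8. shield@(0, 1, 0) [+y clear] — {bezel, connector, daughtercard, heatsink, pcb, retainer, shield, standoff}
9. fan@(0, 2, 0) [-x clear] — {bezel, connector, daughtercard, fan, heatsink, pcb, retainer, shield, standoff}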